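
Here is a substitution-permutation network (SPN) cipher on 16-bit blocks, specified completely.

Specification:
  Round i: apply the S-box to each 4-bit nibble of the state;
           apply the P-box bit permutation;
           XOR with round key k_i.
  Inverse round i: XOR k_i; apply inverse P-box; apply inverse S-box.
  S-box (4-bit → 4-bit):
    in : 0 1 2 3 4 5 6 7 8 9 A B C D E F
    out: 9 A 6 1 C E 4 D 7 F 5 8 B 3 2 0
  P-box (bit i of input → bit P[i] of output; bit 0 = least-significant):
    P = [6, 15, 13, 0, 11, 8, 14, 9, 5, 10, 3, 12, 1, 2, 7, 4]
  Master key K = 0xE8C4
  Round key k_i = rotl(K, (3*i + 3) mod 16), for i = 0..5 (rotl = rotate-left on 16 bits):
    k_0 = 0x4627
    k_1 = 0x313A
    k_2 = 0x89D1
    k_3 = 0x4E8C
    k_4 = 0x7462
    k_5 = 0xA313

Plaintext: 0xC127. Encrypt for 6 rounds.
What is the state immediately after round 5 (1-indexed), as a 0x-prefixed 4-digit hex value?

s_0 = plaintext = 0xC127
s_1 = Round(s_0, k_0) = 0x3370
s_2 = Round(s_1, k_1) = 0x7B59
s_3 = Round(s_2, k_2) = 0x7A02
s_4 = Round(s_3, k_3) = 0xE436
s_5 = Round(s_4, k_4) = 0x4C6E
s_6 = Round(s_5, k_5) = 0x77A3

0x4C6E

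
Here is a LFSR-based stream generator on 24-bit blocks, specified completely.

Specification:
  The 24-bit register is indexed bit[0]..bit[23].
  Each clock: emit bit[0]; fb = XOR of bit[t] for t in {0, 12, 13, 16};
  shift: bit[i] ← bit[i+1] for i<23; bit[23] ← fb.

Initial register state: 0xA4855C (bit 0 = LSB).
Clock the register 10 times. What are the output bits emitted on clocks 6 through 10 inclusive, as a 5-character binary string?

01010

reg_0 = 0xA4855C
clock 1: out=0, reg = 0x5242AE
clock 2: out=0, reg = 0x292157
clock 3: out=1, reg = 0x9490AB
clock 4: out=1, reg = 0x4A4855
clock 5: out=1, reg = 0xA5242A
clock 6: out=0, reg = 0x529215
clock 7: out=1, reg = 0x29490A
clock 8: out=0, reg = 0x94A485
clock 9: out=1, reg = 0x4A5242
clock 10: out=0, reg = 0xA52921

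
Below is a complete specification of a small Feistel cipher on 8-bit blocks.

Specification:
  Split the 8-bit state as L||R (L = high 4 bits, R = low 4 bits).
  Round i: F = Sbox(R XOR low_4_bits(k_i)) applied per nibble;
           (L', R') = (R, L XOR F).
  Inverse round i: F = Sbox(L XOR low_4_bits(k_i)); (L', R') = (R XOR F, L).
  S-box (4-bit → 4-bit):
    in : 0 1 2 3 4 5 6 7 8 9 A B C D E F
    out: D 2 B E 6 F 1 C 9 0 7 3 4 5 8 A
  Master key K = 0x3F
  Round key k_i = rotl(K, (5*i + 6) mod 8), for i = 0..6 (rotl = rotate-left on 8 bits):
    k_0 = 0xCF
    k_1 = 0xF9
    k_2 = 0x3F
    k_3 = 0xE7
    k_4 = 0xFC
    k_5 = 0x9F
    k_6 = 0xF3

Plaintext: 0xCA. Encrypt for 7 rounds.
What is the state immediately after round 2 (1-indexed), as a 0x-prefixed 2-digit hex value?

0x3D

s_0 = plaintext = 0xCA
s_1 = Round(s_0, k_0) = 0xA3
s_2 = Round(s_1, k_1) = 0x3D
s_3 = Round(s_2, k_2) = 0xD8
s_4 = Round(s_3, k_3) = 0x87
s_5 = Round(s_4, k_4) = 0x7B
s_6 = Round(s_5, k_5) = 0xB1
s_7 = Round(s_6, k_6) = 0x10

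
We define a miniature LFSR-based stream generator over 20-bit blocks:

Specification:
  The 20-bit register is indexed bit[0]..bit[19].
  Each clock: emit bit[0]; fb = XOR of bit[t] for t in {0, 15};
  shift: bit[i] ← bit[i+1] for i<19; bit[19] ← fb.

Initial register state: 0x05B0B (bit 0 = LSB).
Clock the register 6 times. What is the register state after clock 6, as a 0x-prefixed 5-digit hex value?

0xAC16C

reg_0 = 0x05B0B
clock 1: out=1, reg = 0x82D85
clock 2: out=1, reg = 0xC16C2
clock 3: out=0, reg = 0x60B61
clock 4: out=1, reg = 0xB05B0
clock 5: out=0, reg = 0x582D8
clock 6: out=0, reg = 0xAC16C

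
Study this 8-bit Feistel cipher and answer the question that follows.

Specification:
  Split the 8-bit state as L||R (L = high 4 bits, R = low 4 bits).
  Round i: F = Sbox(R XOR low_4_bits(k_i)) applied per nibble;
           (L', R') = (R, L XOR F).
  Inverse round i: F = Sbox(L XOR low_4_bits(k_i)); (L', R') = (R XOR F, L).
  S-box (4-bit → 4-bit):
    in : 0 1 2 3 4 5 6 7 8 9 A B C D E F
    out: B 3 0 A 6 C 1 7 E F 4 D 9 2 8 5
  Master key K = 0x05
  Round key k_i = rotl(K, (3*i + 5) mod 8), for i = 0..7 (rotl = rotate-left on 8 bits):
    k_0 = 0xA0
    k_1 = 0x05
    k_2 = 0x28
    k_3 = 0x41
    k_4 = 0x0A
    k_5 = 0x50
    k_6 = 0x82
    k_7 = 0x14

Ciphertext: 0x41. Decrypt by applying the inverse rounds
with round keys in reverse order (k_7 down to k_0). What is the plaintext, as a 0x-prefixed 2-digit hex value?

s_0 = ciphertext = 0x41
s_1 = InvRound(s_0, k_7) = 0xA4
s_2 = InvRound(s_1, k_6) = 0xAA
s_3 = InvRound(s_2, k_5) = 0xEA
s_4 = InvRound(s_3, k_4) = 0xCE
s_5 = InvRound(s_4, k_3) = 0xCC
s_6 = InvRound(s_5, k_2) = 0xAC
s_7 = InvRound(s_6, k_1) = 0x9A
s_8 = InvRound(s_7, k_0) = 0x59

0x59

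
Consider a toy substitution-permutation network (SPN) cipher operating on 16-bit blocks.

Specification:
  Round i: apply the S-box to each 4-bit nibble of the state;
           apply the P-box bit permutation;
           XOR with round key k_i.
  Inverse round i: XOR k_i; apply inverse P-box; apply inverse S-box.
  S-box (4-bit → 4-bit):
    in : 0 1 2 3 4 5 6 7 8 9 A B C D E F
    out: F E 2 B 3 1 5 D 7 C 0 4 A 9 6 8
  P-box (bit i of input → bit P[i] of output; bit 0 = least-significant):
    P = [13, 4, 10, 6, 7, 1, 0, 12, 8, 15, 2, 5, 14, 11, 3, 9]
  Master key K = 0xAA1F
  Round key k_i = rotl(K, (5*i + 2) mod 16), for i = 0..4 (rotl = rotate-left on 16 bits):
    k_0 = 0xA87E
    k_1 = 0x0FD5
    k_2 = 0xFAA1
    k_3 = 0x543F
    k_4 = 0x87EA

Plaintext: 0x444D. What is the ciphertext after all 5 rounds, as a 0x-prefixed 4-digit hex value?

s_0 = plaintext = 0x444D
s_1 = Round(s_0, k_0) = 0x41BC
s_2 = Round(s_1, k_1) = 0xC7A0
s_3 = Round(s_2, k_2) = 0xD5D5
s_4 = Round(s_3, k_3) = 0x27BF
s_5 = Round(s_4, k_4) = 0x8E8F

0x8E8F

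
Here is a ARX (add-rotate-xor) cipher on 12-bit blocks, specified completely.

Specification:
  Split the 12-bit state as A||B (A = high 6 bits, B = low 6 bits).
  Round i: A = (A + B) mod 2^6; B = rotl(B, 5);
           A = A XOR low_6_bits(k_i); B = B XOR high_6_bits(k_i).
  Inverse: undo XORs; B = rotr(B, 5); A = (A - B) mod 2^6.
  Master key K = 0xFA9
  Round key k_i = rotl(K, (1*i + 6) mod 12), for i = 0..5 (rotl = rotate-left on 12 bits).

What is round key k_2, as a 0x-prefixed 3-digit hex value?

0x9FA

K = 0xFA9
k_0 = rotl(K, (1*0+6) mod 12) = rotl(K, 6) = 0xA7E
k_1 = rotl(K, (1*1+6) mod 12) = rotl(K, 7) = 0x4FD
k_2 = rotl(K, (1*2+6) mod 12) = rotl(K, 8) = 0x9FA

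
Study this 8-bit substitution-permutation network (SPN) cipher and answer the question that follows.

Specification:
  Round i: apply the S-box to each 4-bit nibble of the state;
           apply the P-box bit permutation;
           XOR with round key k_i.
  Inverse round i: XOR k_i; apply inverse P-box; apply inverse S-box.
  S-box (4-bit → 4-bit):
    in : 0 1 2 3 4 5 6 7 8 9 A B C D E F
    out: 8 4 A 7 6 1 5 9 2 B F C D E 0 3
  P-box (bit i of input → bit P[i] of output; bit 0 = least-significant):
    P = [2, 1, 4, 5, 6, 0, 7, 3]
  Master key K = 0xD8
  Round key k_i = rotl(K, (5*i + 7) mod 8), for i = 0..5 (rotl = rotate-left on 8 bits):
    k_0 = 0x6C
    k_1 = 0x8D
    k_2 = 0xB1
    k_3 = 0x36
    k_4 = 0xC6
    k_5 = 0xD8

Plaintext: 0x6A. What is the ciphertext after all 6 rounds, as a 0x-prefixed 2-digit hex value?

0x62

s_0 = plaintext = 0x6A
s_1 = Round(s_0, k_0) = 0x9A
s_2 = Round(s_1, k_1) = 0xF2
s_3 = Round(s_2, k_2) = 0xD2
s_4 = Round(s_3, k_3) = 0x9D
s_5 = Round(s_4, k_4) = 0xBD
s_6 = Round(s_5, k_5) = 0x62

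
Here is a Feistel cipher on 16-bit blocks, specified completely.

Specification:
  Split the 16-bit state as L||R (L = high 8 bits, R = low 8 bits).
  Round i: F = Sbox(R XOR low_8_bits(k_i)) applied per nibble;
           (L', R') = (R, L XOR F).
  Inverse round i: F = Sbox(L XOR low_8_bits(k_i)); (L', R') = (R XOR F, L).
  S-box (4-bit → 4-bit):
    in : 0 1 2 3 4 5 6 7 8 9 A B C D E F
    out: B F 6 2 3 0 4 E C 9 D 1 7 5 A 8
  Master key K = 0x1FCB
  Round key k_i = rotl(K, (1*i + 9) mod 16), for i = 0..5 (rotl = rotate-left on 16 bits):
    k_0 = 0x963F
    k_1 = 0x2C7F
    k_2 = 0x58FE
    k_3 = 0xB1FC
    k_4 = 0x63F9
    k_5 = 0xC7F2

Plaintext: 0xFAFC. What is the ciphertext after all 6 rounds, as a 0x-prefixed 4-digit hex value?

s_0 = plaintext = 0xFAFC
s_1 = Round(s_0, k_0) = 0xFC88
s_2 = Round(s_1, k_1) = 0x8872
s_3 = Round(s_2, k_2) = 0x724F
s_4 = Round(s_3, k_3) = 0x4F60
s_5 = Round(s_4, k_4) = 0x60D6
s_6 = Round(s_5, k_5) = 0xD603

0xD603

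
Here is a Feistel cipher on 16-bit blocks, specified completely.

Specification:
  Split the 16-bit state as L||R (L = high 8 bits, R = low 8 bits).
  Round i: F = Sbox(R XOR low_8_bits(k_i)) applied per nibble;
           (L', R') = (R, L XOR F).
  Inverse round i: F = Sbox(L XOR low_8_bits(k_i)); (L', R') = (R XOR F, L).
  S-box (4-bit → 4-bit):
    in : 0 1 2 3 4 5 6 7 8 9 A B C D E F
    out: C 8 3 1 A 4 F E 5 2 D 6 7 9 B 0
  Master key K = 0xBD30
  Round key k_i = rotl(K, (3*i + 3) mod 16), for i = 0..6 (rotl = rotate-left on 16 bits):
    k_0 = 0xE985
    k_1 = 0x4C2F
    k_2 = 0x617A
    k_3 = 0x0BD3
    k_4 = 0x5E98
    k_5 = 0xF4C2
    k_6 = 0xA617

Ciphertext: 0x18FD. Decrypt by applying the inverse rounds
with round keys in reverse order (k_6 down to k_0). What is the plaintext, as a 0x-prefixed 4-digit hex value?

s_0 = ciphertext = 0x18FD
s_1 = InvRound(s_0, k_6) = 0x3D18
s_2 = InvRound(s_1, k_5) = 0x183D
s_3 = InvRound(s_2, k_4) = 0x6118
s_4 = InvRound(s_3, k_3) = 0x7B61
s_5 = InvRound(s_4, k_2) = 0xA97B
s_6 = InvRound(s_5, k_1) = 0x24A9
s_7 = InvRound(s_6, k_0) = 0x7124

0x7124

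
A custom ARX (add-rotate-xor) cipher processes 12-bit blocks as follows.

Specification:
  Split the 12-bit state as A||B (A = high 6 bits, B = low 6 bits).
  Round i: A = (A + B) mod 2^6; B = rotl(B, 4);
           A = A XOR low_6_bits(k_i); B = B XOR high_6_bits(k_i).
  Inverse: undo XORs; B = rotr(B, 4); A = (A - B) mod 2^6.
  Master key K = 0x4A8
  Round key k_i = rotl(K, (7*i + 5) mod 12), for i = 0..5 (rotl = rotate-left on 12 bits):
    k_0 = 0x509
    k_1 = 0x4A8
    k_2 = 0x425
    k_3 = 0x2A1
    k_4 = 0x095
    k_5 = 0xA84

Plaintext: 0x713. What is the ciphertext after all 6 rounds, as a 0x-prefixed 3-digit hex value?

0xCD4

s_0 = plaintext = 0x713
s_1 = Round(s_0, k_0) = 0x9A0
s_2 = Round(s_1, k_1) = 0xB9A
s_3 = Round(s_2, k_2) = 0xB76
s_4 = Round(s_3, k_3) = 0x0A7
s_5 = Round(s_4, k_4) = 0xF3B
s_6 = Round(s_5, k_5) = 0xCD4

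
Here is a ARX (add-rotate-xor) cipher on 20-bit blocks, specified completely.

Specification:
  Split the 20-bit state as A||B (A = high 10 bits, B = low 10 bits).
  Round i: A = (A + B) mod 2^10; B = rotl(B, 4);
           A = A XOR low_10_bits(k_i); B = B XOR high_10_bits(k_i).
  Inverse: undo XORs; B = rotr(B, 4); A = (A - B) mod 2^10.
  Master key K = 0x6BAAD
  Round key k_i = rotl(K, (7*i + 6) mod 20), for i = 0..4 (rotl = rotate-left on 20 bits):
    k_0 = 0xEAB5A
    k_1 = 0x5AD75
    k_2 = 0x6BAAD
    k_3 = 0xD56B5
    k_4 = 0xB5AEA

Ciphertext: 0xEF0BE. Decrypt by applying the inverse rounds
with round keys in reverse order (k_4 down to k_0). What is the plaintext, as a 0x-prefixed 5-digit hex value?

s_0 = ciphertext = 0xEF0BE
s_1 = InvRound(s_0, k_4) = 0xCC226
s_2 = InvRound(s_1, k_3) = 0x2B8D7
s_3 = InvRound(s_2, k_2) = 0xEB257
s_4 = InvRound(s_3, k_1) = 0xE9B33
s_5 = InvRound(s_4, k_0) = 0xACE49

0xACE49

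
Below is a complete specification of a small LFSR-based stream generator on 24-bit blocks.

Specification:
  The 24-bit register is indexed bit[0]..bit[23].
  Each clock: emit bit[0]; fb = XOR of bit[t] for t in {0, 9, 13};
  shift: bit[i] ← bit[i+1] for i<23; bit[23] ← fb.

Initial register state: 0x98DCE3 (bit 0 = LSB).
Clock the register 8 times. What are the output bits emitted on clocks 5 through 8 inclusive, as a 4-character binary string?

0111

reg_0 = 0x98DCE3
clock 1: out=1, reg = 0xCC6E71
clock 2: out=1, reg = 0xE63738
clock 3: out=0, reg = 0x731B9C
clock 4: out=0, reg = 0xB98DCE
clock 5: out=0, reg = 0x5CC6E7
clock 6: out=1, reg = 0x2E6373
clock 7: out=1, reg = 0x9731B9
clock 8: out=1, reg = 0x4B98DC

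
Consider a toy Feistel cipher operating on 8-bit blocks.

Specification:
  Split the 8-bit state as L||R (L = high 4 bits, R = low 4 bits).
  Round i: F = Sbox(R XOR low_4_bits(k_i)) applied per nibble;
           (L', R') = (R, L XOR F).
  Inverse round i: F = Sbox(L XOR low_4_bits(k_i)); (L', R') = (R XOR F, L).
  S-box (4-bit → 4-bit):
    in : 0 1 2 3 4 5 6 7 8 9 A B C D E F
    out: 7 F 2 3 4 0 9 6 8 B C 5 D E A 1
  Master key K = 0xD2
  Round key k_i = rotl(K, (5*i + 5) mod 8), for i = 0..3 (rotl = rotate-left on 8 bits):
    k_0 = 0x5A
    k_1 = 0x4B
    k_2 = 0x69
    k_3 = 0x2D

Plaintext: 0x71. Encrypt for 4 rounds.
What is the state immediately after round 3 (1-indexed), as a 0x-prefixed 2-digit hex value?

s_0 = plaintext = 0x71
s_1 = Round(s_0, k_0) = 0x12
s_2 = Round(s_1, k_1) = 0x2A
s_3 = Round(s_2, k_2) = 0xA1
s_4 = Round(s_3, k_3) = 0x17

0xA1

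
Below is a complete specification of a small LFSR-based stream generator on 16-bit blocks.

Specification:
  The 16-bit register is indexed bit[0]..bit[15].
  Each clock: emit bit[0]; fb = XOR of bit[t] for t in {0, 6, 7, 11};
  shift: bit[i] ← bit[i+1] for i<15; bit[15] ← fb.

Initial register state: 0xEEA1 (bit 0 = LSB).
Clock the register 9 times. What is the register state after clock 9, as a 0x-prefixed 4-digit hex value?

reg_0 = 0xEEA1
clock 1: out=1, reg = 0xF750
clock 2: out=0, reg = 0xFBA8
clock 3: out=0, reg = 0x7DD4
clock 4: out=0, reg = 0xBEEA
clock 5: out=0, reg = 0xDF75
clock 6: out=1, reg = 0xEFBA
clock 7: out=0, reg = 0x77DD
clock 8: out=1, reg = 0xBBEE
clock 9: out=0, reg = 0xDDF7

0xDDF7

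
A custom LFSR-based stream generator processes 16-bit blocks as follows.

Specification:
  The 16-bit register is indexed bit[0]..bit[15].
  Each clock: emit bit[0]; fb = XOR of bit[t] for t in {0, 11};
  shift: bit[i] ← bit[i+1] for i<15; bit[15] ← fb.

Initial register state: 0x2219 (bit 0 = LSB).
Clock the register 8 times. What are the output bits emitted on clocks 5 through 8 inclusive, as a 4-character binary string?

1000

reg_0 = 0x2219
clock 1: out=1, reg = 0x910C
clock 2: out=0, reg = 0x4886
clock 3: out=0, reg = 0xA443
clock 4: out=1, reg = 0xD221
clock 5: out=1, reg = 0xE910
clock 6: out=0, reg = 0xF488
clock 7: out=0, reg = 0x7A44
clock 8: out=0, reg = 0xBD22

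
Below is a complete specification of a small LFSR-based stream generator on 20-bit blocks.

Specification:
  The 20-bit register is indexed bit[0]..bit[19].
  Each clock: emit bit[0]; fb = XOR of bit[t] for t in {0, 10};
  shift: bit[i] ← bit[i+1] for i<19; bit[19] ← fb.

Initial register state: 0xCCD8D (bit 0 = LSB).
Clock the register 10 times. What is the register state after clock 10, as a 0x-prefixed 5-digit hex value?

reg_0 = 0xCCD8D
clock 1: out=1, reg = 0x666C6
clock 2: out=0, reg = 0xB3363
clock 3: out=1, reg = 0xD99B1
clock 4: out=1, reg = 0xECCD8
clock 5: out=0, reg = 0xF666C
clock 6: out=0, reg = 0xFB336
clock 7: out=0, reg = 0x7D99B
clock 8: out=1, reg = 0xBECCD
clock 9: out=1, reg = 0x5F666
clock 10: out=0, reg = 0xAFB33

0xAFB33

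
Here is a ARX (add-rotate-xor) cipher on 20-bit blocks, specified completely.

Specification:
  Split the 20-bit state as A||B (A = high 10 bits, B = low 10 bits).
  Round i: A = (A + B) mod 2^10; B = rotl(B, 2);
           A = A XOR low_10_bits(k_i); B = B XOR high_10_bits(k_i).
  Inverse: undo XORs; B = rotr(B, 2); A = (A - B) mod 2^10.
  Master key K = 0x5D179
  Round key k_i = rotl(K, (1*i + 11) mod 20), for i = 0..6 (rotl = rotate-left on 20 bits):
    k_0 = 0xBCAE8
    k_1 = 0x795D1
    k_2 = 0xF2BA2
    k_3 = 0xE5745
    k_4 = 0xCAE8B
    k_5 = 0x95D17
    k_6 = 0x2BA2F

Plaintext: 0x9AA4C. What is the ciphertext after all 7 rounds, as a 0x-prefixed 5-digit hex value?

0x6FA21

s_0 = plaintext = 0x9AA4C
s_1 = Round(s_0, k_0) = 0x97BC0
s_2 = Round(s_1, k_1) = 0xF3EE6
s_3 = Round(s_2, k_2) = 0x45C50
s_4 = Round(s_3, k_3) = 0x88AD5
s_5 = Round(s_4, k_4) = 0x9F07D
s_6 = Round(s_5, k_5) = 0xFBBA3
s_7 = Round(s_6, k_6) = 0x6FA21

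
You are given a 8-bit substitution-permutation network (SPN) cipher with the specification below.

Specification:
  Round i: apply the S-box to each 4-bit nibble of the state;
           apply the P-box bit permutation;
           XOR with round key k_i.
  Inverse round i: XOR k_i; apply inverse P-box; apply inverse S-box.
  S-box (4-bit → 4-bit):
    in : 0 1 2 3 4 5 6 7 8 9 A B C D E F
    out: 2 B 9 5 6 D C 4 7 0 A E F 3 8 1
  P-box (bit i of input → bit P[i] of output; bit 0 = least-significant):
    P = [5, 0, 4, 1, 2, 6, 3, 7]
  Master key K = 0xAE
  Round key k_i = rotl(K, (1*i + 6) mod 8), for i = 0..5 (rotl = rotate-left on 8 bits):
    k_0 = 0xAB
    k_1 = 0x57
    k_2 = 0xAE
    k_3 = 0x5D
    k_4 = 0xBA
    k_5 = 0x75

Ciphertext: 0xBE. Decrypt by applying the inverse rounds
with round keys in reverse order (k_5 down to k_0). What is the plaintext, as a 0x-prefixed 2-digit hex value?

s_0 = ciphertext = 0xBE
s_1 = InvRound(s_0, k_5) = 0xBA
s_2 = InvRound(s_1, k_4) = 0x99
s_3 = InvRound(s_2, k_3) = 0x19
s_4 = InvRound(s_3, k_2) = 0x2C
s_5 = InvRound(s_4, k_1) = 0x4C
s_6 = InvRound(s_5, k_0) = 0x11

0x11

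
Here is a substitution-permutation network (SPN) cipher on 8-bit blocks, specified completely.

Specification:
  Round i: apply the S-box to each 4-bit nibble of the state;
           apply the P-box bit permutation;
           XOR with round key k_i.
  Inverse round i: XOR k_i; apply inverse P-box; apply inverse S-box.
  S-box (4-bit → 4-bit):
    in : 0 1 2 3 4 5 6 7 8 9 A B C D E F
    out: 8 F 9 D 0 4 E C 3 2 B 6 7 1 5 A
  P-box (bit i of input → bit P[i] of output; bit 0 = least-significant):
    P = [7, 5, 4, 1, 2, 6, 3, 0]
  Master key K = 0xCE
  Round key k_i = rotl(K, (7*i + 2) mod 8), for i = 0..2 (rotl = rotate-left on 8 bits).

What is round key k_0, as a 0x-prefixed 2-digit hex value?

K = 0xCE
k_0 = rotl(K, (7*0+2) mod 8) = rotl(K, 2) = 0x3B

0x3B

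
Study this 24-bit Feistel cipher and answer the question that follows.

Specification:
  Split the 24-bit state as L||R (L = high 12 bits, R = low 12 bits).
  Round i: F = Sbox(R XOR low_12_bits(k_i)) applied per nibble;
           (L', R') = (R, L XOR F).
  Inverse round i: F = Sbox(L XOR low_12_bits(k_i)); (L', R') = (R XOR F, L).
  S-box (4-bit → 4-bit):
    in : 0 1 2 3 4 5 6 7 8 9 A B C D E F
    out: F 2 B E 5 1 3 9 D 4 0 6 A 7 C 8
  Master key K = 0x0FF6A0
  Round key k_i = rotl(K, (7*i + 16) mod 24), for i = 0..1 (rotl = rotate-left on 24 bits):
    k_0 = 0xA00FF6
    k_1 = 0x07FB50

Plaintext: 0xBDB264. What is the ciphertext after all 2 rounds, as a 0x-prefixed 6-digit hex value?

0xC90BCB

s_0 = plaintext = 0xBDB264
s_1 = Round(s_0, k_0) = 0x264C90
s_2 = Round(s_1, k_1) = 0xC90BCB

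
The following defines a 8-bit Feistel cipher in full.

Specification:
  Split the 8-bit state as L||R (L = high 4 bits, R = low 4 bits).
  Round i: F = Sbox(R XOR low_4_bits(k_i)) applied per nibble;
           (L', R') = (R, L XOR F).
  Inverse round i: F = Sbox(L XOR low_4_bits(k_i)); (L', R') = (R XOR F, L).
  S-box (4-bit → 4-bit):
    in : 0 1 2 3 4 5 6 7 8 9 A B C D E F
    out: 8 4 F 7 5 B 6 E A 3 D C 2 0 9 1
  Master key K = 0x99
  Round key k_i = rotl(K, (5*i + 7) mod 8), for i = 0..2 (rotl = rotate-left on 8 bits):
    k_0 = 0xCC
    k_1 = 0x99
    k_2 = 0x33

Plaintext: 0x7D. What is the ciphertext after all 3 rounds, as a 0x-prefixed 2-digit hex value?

s_0 = plaintext = 0x7D
s_1 = Round(s_0, k_0) = 0xD3
s_2 = Round(s_1, k_1) = 0x30
s_3 = Round(s_2, k_2) = 0x04

0x04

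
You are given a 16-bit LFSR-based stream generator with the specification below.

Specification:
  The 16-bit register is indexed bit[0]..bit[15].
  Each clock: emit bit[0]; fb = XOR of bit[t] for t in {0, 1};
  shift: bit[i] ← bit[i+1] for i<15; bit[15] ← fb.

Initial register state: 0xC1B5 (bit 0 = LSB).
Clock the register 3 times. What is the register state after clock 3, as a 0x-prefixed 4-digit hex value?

reg_0 = 0xC1B5
clock 1: out=1, reg = 0xE0DA
clock 2: out=0, reg = 0xF06D
clock 3: out=1, reg = 0xF836

0xF836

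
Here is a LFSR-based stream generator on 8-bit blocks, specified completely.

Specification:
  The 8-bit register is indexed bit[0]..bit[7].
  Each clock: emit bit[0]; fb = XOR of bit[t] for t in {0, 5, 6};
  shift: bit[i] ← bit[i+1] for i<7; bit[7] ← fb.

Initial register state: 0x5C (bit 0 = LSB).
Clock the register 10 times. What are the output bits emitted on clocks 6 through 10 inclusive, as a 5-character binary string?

01011

reg_0 = 0x5C
clock 1: out=0, reg = 0xAE
clock 2: out=0, reg = 0xD7
clock 3: out=1, reg = 0x6B
clock 4: out=1, reg = 0xB5
clock 5: out=1, reg = 0x5A
clock 6: out=0, reg = 0xAD
clock 7: out=1, reg = 0x56
clock 8: out=0, reg = 0xAB
clock 9: out=1, reg = 0x55
clock 10: out=1, reg = 0x2A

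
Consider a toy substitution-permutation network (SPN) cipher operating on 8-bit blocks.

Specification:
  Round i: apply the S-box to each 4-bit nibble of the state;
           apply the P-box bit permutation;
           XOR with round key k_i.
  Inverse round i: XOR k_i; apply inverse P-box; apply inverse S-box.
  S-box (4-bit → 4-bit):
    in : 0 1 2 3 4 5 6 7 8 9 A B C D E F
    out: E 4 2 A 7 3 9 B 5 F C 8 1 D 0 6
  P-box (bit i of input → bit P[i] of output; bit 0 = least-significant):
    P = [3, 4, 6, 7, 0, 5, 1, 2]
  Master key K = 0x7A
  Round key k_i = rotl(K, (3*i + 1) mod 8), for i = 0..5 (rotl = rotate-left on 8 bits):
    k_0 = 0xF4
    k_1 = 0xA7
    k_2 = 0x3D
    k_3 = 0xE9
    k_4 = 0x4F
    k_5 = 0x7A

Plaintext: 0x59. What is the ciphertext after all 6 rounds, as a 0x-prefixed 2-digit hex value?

s_0 = plaintext = 0x59
s_1 = Round(s_0, k_0) = 0x0D
s_2 = Round(s_1, k_1) = 0x49
s_3 = Round(s_2, k_2) = 0xC6
s_4 = Round(s_3, k_3) = 0x60
s_5 = Round(s_4, k_4) = 0x9A
s_6 = Round(s_5, k_5) = 0x9D

0x9D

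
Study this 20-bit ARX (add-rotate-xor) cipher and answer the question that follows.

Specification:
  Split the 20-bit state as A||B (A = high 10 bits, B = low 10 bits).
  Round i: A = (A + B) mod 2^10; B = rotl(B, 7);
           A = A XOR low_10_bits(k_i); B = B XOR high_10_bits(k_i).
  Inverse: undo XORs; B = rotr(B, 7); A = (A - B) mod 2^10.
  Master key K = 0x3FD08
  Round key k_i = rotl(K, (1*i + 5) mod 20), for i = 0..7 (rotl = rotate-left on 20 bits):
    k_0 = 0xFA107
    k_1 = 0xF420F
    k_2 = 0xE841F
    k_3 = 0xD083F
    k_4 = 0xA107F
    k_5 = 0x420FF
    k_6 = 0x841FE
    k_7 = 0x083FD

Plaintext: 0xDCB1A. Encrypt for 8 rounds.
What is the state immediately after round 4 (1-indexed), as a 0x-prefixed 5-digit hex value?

s_0 = plaintext = 0xDCB1A
s_1 = Round(s_0, k_0) = 0xE2E8B
s_2 = Round(s_1, k_1) = 0x06601
s_3 = Round(s_2, k_2) = 0x81761
s_4 = Round(s_3, k_3) = 0x567AE
s_5 = Round(s_4, k_4) = 0x5E1F1
s_6 = Round(s_5, k_5) = 0xE59B6
s_7 = Round(s_6, k_6) = 0x2C926
s_8 = Round(s_7, k_7) = 0x89704

0x567AE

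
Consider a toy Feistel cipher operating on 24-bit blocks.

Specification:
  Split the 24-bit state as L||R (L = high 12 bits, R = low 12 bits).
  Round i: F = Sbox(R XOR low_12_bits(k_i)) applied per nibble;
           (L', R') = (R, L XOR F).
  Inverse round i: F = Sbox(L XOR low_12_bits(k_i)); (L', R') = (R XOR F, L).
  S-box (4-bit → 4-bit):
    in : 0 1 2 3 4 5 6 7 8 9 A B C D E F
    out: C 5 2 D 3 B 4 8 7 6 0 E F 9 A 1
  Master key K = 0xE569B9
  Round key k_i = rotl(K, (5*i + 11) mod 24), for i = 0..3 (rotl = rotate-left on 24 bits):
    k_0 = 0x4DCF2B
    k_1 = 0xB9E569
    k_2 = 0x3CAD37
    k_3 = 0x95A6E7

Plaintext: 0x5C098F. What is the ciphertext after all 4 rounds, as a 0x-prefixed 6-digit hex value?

s_0 = plaintext = 0x5C098F
s_1 = Round(s_0, k_0) = 0x98F1C3
s_2 = Round(s_1, k_1) = 0x1C3A8F
s_3 = Round(s_2, k_2) = 0xA8F924
s_4 = Round(s_3, k_3) = 0x924B72

0x924B72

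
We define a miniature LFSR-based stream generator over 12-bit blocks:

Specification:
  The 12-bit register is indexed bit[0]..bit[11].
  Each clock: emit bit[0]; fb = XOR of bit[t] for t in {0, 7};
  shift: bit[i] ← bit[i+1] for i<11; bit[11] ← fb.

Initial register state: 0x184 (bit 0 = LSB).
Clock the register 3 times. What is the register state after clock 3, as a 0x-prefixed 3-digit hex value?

reg_0 = 0x184
clock 1: out=0, reg = 0x8C2
clock 2: out=0, reg = 0xC61
clock 3: out=1, reg = 0xE30

0xE30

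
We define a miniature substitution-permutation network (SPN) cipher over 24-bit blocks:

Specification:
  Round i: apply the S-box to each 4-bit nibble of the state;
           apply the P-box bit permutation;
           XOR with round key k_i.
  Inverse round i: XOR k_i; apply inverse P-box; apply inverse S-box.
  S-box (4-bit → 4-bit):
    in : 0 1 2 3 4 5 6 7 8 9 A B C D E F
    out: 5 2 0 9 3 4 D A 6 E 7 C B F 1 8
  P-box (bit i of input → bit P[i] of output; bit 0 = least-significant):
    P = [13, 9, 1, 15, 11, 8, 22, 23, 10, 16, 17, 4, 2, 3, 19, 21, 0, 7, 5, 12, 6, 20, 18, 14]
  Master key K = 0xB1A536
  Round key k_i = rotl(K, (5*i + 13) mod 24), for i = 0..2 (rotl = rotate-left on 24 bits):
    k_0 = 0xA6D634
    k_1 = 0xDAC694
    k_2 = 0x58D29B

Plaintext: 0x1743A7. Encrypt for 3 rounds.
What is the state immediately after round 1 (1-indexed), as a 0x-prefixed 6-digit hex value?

0xF649A8

s_0 = plaintext = 0x1743A7
s_1 = Round(s_0, k_0) = 0xF649A8
s_2 = Round(s_1, k_1) = 0x999DAB
s_3 = Round(s_2, k_2) = 0x270F21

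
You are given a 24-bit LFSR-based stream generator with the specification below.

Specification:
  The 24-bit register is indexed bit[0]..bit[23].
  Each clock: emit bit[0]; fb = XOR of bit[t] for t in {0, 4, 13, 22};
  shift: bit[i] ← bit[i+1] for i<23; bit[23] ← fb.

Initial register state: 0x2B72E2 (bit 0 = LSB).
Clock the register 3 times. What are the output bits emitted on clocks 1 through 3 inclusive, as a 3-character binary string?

reg_0 = 0x2B72E2
clock 1: out=0, reg = 0x95B971
clock 2: out=1, reg = 0xCADCB8
clock 3: out=0, reg = 0x656E5C

010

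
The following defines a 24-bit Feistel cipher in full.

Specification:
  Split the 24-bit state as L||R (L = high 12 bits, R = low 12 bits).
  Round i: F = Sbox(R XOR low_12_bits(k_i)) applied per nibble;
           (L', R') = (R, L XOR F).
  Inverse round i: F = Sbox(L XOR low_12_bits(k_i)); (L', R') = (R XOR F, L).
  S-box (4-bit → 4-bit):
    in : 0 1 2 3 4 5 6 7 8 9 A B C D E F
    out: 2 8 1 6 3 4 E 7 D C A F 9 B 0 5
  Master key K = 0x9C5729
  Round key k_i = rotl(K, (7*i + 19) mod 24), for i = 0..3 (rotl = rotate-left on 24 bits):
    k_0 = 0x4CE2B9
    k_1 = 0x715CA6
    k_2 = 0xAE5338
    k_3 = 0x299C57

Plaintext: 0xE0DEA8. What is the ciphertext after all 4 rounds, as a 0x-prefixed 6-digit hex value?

s_0 = plaintext = 0xE0DEA8
s_1 = Round(s_0, k_0) = 0xEA8785
s_2 = Round(s_1, k_1) = 0x7851BE
s_3 = Round(s_2, k_2) = 0x1BE65B
s_4 = Round(s_3, k_3) = 0x65BB97

0x65BB97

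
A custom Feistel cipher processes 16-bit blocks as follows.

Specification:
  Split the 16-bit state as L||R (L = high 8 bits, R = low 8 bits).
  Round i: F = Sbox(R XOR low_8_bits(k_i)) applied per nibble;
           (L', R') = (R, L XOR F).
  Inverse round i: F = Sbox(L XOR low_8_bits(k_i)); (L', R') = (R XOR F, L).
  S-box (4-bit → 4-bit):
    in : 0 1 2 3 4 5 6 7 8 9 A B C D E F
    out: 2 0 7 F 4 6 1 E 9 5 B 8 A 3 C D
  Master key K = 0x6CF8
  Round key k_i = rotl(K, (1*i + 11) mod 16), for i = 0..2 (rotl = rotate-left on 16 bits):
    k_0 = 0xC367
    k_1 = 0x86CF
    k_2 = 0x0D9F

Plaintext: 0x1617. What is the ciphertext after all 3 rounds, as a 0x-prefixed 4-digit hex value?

0xEF16

s_0 = plaintext = 0x1617
s_1 = Round(s_0, k_0) = 0x17F4
s_2 = Round(s_1, k_1) = 0xF4EF
s_3 = Round(s_2, k_2) = 0xEF16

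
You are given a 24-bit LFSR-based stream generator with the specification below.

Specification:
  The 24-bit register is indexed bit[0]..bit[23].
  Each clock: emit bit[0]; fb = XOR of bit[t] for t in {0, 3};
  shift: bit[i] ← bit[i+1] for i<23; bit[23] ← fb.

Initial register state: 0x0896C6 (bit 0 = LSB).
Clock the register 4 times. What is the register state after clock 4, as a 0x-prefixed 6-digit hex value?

reg_0 = 0x0896C6
clock 1: out=0, reg = 0x044B63
clock 2: out=1, reg = 0x8225B1
clock 3: out=1, reg = 0xC112D8
clock 4: out=0, reg = 0xE0896C

0xE0896C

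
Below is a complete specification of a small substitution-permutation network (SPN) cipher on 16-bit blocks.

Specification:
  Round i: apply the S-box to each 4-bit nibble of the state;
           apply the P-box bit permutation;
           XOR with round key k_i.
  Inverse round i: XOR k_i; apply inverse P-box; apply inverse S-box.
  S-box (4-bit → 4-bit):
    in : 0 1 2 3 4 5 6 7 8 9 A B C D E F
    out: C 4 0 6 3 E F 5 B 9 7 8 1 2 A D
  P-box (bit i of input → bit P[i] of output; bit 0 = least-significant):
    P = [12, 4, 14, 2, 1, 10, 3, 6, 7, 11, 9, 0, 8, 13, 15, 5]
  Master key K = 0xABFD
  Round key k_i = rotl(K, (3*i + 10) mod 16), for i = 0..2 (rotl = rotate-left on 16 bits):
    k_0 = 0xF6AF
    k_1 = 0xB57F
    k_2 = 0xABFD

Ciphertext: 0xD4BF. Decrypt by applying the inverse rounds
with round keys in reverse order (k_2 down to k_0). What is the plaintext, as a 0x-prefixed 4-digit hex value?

0x69BE

s_0 = ciphertext = 0xD4BF
s_1 = InvRound(s_0, k_2) = 0x4387
s_2 = InvRound(s_1, k_1) = 0x575A
s_3 = InvRound(s_2, k_0) = 0x69BE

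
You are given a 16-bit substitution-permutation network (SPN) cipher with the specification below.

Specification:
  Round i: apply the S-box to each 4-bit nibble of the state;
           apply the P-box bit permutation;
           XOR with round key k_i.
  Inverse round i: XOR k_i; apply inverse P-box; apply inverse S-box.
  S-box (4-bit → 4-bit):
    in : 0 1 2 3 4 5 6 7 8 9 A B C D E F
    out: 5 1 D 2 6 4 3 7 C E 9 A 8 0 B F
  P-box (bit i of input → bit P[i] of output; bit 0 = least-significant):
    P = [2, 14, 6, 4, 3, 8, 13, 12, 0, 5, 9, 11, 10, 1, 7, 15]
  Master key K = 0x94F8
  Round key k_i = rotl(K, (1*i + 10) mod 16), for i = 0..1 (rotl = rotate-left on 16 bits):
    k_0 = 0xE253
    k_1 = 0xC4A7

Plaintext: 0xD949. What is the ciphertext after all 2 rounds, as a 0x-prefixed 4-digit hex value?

s_0 = plaintext = 0xD949
s_1 = Round(s_0, k_0) = 0x8923
s_2 = Round(s_1, k_1) = 0x3E0F

0x3E0F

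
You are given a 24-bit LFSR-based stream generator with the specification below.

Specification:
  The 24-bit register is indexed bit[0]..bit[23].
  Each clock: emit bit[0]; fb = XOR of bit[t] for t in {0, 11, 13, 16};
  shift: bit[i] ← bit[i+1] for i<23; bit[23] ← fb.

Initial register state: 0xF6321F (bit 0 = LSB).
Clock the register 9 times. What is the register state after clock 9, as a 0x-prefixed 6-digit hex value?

0xCF7B19

reg_0 = 0xF6321F
clock 1: out=1, reg = 0x7B190F
clock 2: out=1, reg = 0xBD8C87
clock 3: out=1, reg = 0xDEC643
clock 4: out=1, reg = 0xEF6321
clock 5: out=1, reg = 0xF7B190
clock 6: out=0, reg = 0x7BD8C8
clock 7: out=0, reg = 0x3DEC64
clock 8: out=0, reg = 0x9EF632
clock 9: out=0, reg = 0xCF7B19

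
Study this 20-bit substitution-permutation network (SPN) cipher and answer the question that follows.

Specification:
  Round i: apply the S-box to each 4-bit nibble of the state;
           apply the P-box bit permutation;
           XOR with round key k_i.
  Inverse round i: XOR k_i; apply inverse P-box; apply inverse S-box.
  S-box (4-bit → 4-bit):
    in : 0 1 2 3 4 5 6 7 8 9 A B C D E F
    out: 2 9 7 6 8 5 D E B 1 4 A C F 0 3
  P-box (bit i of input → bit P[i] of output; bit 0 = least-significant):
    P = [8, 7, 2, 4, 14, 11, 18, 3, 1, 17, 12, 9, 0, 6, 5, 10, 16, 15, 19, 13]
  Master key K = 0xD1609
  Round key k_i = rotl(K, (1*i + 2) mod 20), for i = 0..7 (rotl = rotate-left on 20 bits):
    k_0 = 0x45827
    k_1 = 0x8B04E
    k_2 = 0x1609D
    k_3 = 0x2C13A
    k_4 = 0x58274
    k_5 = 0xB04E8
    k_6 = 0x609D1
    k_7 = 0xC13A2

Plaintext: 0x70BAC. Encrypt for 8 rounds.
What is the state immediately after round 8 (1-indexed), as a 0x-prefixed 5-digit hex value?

0xD1791

s_0 = plaintext = 0x70BAC
s_1 = Round(s_0, k_0) = 0xAFA73
s_2 = Round(s_1, k_1) = 0x4A883
s_3 = Round(s_2, k_2) = 0x30A33
s_4 = Round(s_3, k_3) = 0xE59FE
s_5 = Round(s_4, k_4) = 0x5CA57
s_6 = Round(s_5, k_5) = 0x6505C
s_7 = Round(s_6, k_6) = 0x969E4
s_8 = Round(s_7, k_7) = 0xD1791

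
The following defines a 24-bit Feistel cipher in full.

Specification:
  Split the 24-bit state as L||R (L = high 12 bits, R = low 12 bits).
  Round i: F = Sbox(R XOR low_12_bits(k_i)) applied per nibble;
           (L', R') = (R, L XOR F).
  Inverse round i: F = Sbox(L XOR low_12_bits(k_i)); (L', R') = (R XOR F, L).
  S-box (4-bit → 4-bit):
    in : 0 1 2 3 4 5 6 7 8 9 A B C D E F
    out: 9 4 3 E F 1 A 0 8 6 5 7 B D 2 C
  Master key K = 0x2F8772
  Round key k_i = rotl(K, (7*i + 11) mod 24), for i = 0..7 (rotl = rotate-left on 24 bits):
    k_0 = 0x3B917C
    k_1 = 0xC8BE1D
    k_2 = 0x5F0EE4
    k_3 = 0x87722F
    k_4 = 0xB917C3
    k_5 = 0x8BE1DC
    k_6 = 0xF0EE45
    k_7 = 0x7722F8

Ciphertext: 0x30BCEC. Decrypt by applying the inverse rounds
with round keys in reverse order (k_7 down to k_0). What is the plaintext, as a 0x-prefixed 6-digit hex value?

0xC523B9

s_0 = ciphertext = 0x30BCEC
s_1 = InvRound(s_0, k_7) = 0x82230B
s_2 = InvRound(s_1, k_6) = 0x9AB822
s_3 = InvRound(s_2, k_5) = 0x0229AB
s_4 = InvRound(s_3, k_4) = 0x98F022
s_5 = InvRound(s_4, k_3) = 0x77B98F
s_6 = InvRound(s_5, k_2) = 0xFE377B
s_7 = InvRound(s_6, k_1) = 0x3B9FE3
s_8 = InvRound(s_7, k_0) = 0xC523B9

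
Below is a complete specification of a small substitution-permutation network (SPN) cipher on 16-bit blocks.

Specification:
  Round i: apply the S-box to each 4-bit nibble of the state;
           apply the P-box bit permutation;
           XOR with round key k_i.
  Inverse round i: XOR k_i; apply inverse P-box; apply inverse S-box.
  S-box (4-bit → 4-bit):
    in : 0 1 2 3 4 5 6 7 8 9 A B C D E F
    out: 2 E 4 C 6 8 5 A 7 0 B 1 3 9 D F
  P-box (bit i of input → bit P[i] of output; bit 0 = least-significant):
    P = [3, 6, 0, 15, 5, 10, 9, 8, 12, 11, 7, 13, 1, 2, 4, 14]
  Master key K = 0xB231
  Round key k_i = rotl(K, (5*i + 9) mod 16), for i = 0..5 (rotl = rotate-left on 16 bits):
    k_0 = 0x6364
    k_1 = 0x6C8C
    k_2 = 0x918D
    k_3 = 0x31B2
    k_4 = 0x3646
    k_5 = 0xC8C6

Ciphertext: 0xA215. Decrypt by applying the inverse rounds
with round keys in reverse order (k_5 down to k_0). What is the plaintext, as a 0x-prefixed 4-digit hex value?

s_0 = ciphertext = 0xA215
s_1 = InvRound(s_0, k_5) = 0xE124
s_2 = InvRound(s_1, k_4) = 0xDBF7
s_3 = InvRound(s_2, k_3) = 0x7721
s_4 = InvRound(s_3, k_2) = 0x738D
s_5 = InvRound(s_4, k_1) = 0x9C12
s_6 = InvRound(s_5, k_0) = 0xFAF7

0xFAF7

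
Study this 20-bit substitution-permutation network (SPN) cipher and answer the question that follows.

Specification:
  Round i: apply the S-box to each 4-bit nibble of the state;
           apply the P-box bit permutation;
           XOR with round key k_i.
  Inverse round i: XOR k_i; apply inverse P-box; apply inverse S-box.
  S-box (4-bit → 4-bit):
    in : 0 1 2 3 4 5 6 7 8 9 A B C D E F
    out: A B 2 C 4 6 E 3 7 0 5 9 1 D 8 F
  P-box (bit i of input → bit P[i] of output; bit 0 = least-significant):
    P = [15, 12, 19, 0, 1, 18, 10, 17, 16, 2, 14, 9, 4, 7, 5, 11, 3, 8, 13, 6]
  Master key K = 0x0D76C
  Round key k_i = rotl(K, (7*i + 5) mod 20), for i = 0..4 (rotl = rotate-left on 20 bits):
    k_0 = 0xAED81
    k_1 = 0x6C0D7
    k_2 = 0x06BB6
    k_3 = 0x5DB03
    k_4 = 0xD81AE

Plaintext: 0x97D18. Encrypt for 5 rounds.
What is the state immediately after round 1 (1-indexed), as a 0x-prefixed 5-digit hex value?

s_0 = plaintext = 0x97D18
s_1 = Round(s_0, k_0) = 0x53F13
s_2 = Round(s_1, k_1) = 0x9ABF0
s_3 = Round(s_2, k_2) = 0x77D85
s_4 = Round(s_3, k_3) = 0x88C99
s_5 = Round(s_4, k_4) = 0xCA016

0x53F13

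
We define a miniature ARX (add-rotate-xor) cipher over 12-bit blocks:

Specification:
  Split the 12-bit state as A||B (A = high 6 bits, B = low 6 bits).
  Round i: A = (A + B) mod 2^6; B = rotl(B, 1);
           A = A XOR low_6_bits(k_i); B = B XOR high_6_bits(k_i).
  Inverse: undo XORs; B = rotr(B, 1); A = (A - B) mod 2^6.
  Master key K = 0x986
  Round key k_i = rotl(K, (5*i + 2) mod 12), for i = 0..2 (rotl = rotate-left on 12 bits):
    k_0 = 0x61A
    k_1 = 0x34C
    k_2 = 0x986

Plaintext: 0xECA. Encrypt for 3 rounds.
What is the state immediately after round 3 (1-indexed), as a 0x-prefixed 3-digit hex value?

s_0 = plaintext = 0xECA
s_1 = Round(s_0, k_0) = 0x7CC
s_2 = Round(s_1, k_1) = 0x9D5
s_3 = Round(s_2, k_2) = 0xE8C

0xE8C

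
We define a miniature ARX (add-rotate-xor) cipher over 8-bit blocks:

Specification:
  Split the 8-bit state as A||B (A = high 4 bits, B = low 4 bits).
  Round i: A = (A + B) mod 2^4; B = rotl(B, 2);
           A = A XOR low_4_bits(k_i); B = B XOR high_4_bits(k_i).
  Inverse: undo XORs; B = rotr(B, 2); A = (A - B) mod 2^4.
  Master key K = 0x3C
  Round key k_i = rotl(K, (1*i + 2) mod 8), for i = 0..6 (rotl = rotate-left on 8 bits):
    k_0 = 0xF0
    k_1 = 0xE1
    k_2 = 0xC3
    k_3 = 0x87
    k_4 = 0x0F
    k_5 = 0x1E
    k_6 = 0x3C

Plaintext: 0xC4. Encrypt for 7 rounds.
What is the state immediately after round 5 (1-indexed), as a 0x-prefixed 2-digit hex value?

0xAB

s_0 = plaintext = 0xC4
s_1 = Round(s_0, k_0) = 0x0E
s_2 = Round(s_1, k_1) = 0xF5
s_3 = Round(s_2, k_2) = 0x79
s_4 = Round(s_3, k_3) = 0x7E
s_5 = Round(s_4, k_4) = 0xAB
s_6 = Round(s_5, k_5) = 0xBF
s_7 = Round(s_6, k_6) = 0x6C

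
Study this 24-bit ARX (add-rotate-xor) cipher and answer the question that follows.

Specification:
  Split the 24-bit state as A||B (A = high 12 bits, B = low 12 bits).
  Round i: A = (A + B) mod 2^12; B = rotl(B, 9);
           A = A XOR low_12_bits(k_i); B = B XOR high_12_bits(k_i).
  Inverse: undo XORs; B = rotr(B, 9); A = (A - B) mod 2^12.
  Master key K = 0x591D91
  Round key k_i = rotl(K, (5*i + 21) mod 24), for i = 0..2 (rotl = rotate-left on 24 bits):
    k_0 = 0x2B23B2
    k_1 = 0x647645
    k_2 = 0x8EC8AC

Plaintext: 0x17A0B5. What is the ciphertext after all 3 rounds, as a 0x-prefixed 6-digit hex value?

s_0 = plaintext = 0x17A0B5
s_1 = Round(s_0, k_0) = 0x19D8A4
s_2 = Round(s_1, k_1) = 0xC04F53
s_3 = Round(s_2, k_2) = 0x3FBF06

0x3FBF06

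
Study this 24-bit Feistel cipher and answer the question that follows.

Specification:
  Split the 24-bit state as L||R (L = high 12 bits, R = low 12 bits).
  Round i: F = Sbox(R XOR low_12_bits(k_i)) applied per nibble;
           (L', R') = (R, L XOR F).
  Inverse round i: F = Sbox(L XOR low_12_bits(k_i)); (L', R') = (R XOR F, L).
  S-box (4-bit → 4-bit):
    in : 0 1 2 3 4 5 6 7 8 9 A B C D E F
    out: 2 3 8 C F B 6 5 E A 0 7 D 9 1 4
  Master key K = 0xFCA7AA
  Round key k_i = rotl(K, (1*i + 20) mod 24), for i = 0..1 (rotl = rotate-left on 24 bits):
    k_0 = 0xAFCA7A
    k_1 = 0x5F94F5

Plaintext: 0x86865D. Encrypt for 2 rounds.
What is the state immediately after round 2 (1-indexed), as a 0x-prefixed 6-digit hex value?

s_0 = plaintext = 0x86865D
s_1 = Round(s_0, k_0) = 0x65D5ED
s_2 = Round(s_1, k_1) = 0x5ED563

0x5ED563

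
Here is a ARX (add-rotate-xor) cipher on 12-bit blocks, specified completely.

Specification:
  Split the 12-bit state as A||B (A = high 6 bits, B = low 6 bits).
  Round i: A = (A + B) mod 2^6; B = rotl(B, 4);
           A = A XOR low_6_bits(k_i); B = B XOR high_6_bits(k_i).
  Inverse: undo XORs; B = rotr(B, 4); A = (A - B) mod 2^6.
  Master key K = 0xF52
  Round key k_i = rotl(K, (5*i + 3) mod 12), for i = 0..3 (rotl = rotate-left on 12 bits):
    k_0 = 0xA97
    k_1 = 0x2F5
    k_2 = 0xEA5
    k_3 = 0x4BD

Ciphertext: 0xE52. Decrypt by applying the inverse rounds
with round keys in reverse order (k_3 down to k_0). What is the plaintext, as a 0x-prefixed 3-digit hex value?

0xD22

s_0 = ciphertext = 0xE52
s_1 = InvRound(s_0, k_3) = 0x100
s_2 = InvRound(s_1, k_2) = 0xDAB
s_3 = InvRound(s_2, k_1) = 0x042
s_4 = InvRound(s_3, k_0) = 0xD22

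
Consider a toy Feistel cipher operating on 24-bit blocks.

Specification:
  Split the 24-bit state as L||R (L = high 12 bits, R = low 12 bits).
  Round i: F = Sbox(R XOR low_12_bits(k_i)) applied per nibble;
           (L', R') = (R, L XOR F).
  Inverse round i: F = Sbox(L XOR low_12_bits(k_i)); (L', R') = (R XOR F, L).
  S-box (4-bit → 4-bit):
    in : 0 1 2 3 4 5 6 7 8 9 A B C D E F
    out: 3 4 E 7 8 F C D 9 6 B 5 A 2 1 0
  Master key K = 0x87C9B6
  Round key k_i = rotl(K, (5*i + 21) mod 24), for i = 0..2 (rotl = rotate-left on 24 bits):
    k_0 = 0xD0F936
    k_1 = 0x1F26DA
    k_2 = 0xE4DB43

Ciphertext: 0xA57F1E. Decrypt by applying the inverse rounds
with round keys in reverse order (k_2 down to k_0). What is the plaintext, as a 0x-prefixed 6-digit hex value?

0xF538CD

s_0 = ciphertext = 0xA57F1E
s_1 = InvRound(s_0, k_2) = 0xB56A57
s_2 = InvRound(s_1, k_1) = 0x8CDB56
s_3 = InvRound(s_2, k_0) = 0xF538CD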